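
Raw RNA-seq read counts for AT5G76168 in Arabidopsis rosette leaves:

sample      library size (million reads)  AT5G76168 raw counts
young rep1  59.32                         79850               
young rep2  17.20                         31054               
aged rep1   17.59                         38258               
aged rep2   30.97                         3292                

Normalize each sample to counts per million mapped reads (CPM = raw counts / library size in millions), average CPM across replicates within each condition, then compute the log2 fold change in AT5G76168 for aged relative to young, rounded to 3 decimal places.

-0.466

CPM(young rep1) = 79850 / 59.32 = 1346.0890
CPM(young rep2) = 31054 / 17.20 = 1805.4651
CPM(aged rep1) = 38258 / 17.59 = 2174.9858
CPM(aged rep2) = 3292 / 30.97 = 106.2964
mean CPM(young) = 1575.7771; mean CPM(aged) = 1140.6411
Fold change = 1140.6411 / 1575.7771 = 0.72386
log2(0.72386) = -0.4662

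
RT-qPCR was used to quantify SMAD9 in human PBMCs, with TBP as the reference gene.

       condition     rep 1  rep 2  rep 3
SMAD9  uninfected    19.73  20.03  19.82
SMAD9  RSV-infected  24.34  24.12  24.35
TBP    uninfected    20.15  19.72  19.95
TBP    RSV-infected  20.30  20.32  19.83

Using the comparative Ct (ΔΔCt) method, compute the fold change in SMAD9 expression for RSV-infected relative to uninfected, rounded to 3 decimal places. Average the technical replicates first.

0.054

Mean Ct: SMAD9 uninfected 19.860; SMAD9 RSV-infected 24.270; TBP uninfected 19.940; TBP RSV-infected 20.150
ΔCt(uninfected) = 19.860 − 19.940 = -0.080
ΔCt(RSV-infected) = 24.270 − 20.150 = 4.120
ΔΔCt = 4.120 − (-0.080) = 4.200
Fold change = 2^(−4.200) = 0.0544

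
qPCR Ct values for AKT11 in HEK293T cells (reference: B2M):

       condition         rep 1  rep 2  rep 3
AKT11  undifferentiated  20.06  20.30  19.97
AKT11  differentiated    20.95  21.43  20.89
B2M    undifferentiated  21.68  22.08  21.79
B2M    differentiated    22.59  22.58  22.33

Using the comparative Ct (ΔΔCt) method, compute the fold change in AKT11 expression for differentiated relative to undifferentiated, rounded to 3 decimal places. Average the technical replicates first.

0.796

Mean Ct: AKT11 undifferentiated 20.110; AKT11 differentiated 21.090; B2M undifferentiated 21.850; B2M differentiated 22.500
ΔCt(undifferentiated) = 20.110 − 21.850 = -1.740
ΔCt(differentiated) = 21.090 − 22.500 = -1.410
ΔΔCt = -1.410 − (-1.740) = 0.330
Fold change = 2^(−0.330) = 0.7955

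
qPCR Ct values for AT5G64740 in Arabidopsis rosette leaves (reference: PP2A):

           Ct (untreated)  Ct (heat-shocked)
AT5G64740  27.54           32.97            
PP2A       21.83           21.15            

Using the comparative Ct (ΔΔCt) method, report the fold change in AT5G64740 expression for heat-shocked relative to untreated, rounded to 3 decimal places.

0.014

ΔCt(untreated) = 27.540 − 21.830 = 5.710
ΔCt(heat-shocked) = 32.970 − 21.150 = 11.820
ΔΔCt = 11.820 − 5.710 = 6.110
Fold change = 2^(−6.110) = 0.0145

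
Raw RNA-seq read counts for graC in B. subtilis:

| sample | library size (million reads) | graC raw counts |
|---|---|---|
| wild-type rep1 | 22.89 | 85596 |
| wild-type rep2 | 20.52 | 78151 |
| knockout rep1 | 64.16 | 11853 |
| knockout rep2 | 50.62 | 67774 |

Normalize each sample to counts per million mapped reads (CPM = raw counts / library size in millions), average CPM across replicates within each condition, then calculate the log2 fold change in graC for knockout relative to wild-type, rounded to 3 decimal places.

CPM(wild-type rep1) = 85596 / 22.89 = 3739.4495
CPM(wild-type rep2) = 78151 / 20.52 = 3808.5283
CPM(knockout rep1) = 11853 / 64.16 = 184.7413
CPM(knockout rep2) = 67774 / 50.62 = 1338.8779
mean CPM(wild-type) = 3773.9889; mean CPM(knockout) = 761.8096
Fold change = 761.8096 / 3773.9889 = 0.20186
log2(0.20186) = -2.3086

-2.309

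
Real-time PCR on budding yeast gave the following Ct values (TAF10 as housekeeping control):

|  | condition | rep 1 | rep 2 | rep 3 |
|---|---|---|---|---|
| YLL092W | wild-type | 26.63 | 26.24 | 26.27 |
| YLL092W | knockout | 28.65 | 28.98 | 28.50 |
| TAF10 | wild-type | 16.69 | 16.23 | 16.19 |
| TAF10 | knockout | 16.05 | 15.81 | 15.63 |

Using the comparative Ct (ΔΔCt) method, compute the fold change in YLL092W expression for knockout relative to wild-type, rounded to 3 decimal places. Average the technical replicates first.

0.137

Mean Ct: YLL092W wild-type 26.380; YLL092W knockout 28.710; TAF10 wild-type 16.370; TAF10 knockout 15.830
ΔCt(wild-type) = 26.380 − 16.370 = 10.010
ΔCt(knockout) = 28.710 − 15.830 = 12.880
ΔΔCt = 12.880 − 10.010 = 2.870
Fold change = 2^(−2.870) = 0.1368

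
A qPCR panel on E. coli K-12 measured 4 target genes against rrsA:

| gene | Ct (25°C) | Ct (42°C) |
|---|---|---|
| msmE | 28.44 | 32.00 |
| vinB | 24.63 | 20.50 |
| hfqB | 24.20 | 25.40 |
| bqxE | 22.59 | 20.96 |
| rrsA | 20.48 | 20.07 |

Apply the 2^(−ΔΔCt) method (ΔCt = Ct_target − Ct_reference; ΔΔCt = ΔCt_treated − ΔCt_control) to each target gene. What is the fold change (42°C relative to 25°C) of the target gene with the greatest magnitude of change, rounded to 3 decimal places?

msmE: ΔΔCt = (32.00−20.07) − (28.44−20.48) = 11.93 − 7.96 = 3.97; fold change = 2^-3.97 = 0.064
vinB: ΔΔCt = (20.50−20.07) − (24.63−20.48) = 0.43 − 4.15 = -3.72; fold change = 2^3.72 = 13.177
hfqB: ΔΔCt = (25.40−20.07) − (24.20−20.48) = 5.33 − 3.72 = 1.61; fold change = 2^-1.61 = 0.328
bqxE: ΔΔCt = (20.96−20.07) − (22.59−20.48) = 0.89 − 2.11 = -1.22; fold change = 2^1.22 = 2.329
msmE has the largest |ΔΔCt| = 3.97.

0.064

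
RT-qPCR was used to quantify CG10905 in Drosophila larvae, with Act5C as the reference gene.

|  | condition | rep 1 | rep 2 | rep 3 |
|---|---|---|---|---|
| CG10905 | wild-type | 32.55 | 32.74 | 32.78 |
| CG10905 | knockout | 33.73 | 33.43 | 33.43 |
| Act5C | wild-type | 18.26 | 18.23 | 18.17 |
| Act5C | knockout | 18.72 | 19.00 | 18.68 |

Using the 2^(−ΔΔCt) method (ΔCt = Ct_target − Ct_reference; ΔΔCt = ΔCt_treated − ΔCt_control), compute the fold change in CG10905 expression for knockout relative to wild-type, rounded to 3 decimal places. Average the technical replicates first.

0.835

Mean Ct: CG10905 wild-type 32.690; CG10905 knockout 33.530; Act5C wild-type 18.220; Act5C knockout 18.800
ΔCt(wild-type) = 32.690 − 18.220 = 14.470
ΔCt(knockout) = 33.530 − 18.800 = 14.730
ΔΔCt = 14.730 − 14.470 = 0.260
Fold change = 2^(−0.260) = 0.8351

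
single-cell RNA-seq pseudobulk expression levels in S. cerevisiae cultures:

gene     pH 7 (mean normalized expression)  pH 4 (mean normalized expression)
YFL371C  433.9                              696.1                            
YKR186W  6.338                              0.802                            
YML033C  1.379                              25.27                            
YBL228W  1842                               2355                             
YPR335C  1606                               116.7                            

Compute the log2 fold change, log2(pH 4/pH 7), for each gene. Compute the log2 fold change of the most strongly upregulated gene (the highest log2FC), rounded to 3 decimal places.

log2(696.1/433.9) = 0.682  (YFL371C)
log2(0.802/6.338) = -2.982  (YKR186W)
log2(25.27/1.379) = 4.196  (YML033C)
log2(2355/1842) = 0.354  (YBL228W)
log2(116.7/1606) = -3.783  (YPR335C)
YML033C is most strongly upregulated.

4.196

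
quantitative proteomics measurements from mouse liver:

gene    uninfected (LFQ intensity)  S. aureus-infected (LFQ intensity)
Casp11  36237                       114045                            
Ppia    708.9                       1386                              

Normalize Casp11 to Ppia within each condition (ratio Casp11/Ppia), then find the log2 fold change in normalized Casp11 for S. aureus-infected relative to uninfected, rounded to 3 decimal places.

0.687

Casp11/Ppia (uninfected) = 36237 / 708.9 = 51.117
Casp11/Ppia (S. aureus-infected) = 114045 / 1386 = 82.284
Fold change = 82.284 / 51.117 = 1.6097
log2(1.6097) = 0.6868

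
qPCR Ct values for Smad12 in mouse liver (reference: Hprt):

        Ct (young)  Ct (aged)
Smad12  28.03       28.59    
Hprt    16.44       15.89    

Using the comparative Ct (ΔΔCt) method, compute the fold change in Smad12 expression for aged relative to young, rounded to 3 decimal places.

ΔCt(young) = 28.030 − 16.440 = 11.590
ΔCt(aged) = 28.590 − 15.890 = 12.700
ΔΔCt = 12.700 − 11.590 = 1.110
Fold change = 2^(−1.110) = 0.4633

0.463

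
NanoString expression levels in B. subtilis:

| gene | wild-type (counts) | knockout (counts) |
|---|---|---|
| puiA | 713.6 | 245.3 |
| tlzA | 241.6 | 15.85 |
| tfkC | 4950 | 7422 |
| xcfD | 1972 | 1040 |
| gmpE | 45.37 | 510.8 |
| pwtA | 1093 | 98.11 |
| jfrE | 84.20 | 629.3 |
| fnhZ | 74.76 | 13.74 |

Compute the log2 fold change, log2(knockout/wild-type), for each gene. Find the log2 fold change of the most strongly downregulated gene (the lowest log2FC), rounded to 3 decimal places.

log2(245.3/713.6) = -1.541  (puiA)
log2(15.85/241.6) = -3.930  (tlzA)
log2(7422/4950) = 0.584  (tfkC)
log2(1040/1972) = -0.923  (xcfD)
log2(510.8/45.37) = 3.493  (gmpE)
log2(98.11/1093) = -3.478  (pwtA)
log2(629.3/84.20) = 2.902  (jfrE)
log2(13.74/74.76) = -2.444  (fnhZ)
tlzA is most strongly downregulated.

-3.930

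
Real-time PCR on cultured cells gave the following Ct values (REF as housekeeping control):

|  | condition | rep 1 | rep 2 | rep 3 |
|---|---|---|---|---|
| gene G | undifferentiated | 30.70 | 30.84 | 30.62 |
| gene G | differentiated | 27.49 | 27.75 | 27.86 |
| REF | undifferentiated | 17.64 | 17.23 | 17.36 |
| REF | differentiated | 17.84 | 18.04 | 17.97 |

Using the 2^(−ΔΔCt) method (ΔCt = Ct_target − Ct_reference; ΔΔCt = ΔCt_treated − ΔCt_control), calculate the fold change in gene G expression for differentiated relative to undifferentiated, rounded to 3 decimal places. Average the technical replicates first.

11.794

Mean Ct: gene G undifferentiated 30.720; gene G differentiated 27.700; REF undifferentiated 17.410; REF differentiated 17.950
ΔCt(undifferentiated) = 30.720 − 17.410 = 13.310
ΔCt(differentiated) = 27.700 − 17.950 = 9.750
ΔΔCt = 9.750 − 13.310 = -3.560
Fold change = 2^(−(-3.560)) = 2^3.560 = 11.7942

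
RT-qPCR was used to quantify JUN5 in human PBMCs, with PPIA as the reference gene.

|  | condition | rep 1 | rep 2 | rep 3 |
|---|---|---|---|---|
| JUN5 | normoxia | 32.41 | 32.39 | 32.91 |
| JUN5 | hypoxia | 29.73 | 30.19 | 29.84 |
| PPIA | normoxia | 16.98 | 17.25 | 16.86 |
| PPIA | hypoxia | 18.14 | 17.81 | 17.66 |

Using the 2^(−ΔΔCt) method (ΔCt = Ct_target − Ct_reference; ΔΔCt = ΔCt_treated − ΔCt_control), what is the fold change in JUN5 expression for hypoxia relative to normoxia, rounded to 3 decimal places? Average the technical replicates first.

Mean Ct: JUN5 normoxia 32.570; JUN5 hypoxia 29.920; PPIA normoxia 17.030; PPIA hypoxia 17.870
ΔCt(normoxia) = 32.570 − 17.030 = 15.540
ΔCt(hypoxia) = 29.920 − 17.870 = 12.050
ΔΔCt = 12.050 − 15.540 = -3.490
Fold change = 2^(−(-3.490)) = 2^3.490 = 11.2356

11.236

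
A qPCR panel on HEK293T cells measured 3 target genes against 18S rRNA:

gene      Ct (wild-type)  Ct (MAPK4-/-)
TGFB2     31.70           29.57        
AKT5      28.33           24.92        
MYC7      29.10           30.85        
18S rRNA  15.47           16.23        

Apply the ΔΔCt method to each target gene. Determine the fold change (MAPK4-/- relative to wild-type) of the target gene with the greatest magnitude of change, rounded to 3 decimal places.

TGFB2: ΔΔCt = (29.57−16.23) − (31.70−15.47) = 13.34 − 16.23 = -2.89; fold change = 2^2.89 = 7.413
AKT5: ΔΔCt = (24.92−16.23) − (28.33−15.47) = 8.69 − 12.86 = -4.17; fold change = 2^4.17 = 18.001
MYC7: ΔΔCt = (30.85−16.23) − (29.10−15.47) = 14.62 − 13.63 = 0.99; fold change = 2^-0.99 = 0.503
AKT5 has the largest |ΔΔCt| = 4.17.

18.001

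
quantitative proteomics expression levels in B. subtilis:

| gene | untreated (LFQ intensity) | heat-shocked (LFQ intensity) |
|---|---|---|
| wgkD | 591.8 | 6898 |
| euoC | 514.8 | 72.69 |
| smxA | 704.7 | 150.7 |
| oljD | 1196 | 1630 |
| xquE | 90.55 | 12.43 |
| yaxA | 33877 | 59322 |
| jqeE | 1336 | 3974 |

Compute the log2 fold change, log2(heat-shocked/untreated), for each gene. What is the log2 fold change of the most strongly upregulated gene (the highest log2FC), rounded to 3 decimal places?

3.543

log2(6898/591.8) = 3.543  (wgkD)
log2(72.69/514.8) = -2.824  (euoC)
log2(150.7/704.7) = -2.225  (smxA)
log2(1630/1196) = 0.447  (oljD)
log2(12.43/90.55) = -2.865  (xquE)
log2(59322/33877) = 0.808  (yaxA)
log2(3974/1336) = 1.573  (jqeE)
wgkD is most strongly upregulated.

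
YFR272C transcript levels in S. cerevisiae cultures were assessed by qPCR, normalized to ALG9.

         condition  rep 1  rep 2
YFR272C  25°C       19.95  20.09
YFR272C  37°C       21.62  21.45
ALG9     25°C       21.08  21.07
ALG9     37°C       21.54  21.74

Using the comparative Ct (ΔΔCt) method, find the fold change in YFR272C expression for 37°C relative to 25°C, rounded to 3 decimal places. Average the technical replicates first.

0.518

Mean Ct: YFR272C 25°C 20.020; YFR272C 37°C 21.535; ALG9 25°C 21.075; ALG9 37°C 21.640
ΔCt(25°C) = 20.020 − 21.075 = -1.055
ΔCt(37°C) = 21.535 − 21.640 = -0.105
ΔΔCt = -0.105 − (-1.055) = 0.950
Fold change = 2^(−0.950) = 0.5176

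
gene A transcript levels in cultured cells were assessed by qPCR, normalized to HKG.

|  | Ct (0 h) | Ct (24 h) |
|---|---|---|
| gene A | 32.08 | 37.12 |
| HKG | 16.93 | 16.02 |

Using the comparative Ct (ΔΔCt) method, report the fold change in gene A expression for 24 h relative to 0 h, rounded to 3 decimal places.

0.016

ΔCt(0 h) = 32.080 − 16.930 = 15.150
ΔCt(24 h) = 37.120 − 16.020 = 21.100
ΔΔCt = 21.100 − 15.150 = 5.950
Fold change = 2^(−5.950) = 0.0162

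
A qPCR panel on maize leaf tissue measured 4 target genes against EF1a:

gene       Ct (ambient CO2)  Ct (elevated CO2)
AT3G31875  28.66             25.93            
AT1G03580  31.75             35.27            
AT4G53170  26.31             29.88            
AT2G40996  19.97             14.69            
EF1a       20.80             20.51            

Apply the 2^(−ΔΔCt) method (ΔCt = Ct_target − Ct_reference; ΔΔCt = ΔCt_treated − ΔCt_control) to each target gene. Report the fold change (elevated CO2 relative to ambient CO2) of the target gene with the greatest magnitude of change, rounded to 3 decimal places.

AT3G31875: ΔΔCt = (25.93−20.51) − (28.66−20.80) = 5.42 − 7.86 = -2.44; fold change = 2^2.44 = 5.426
AT1G03580: ΔΔCt = (35.27−20.51) − (31.75−20.80) = 14.76 − 10.95 = 3.81; fold change = 2^-3.81 = 0.071
AT4G53170: ΔΔCt = (29.88−20.51) − (26.31−20.80) = 9.37 − 5.51 = 3.86; fold change = 2^-3.86 = 0.069
AT2G40996: ΔΔCt = (14.69−20.51) − (19.97−20.80) = -5.82 − (-0.83) = -4.99; fold change = 2^4.99 = 31.779
AT2G40996 has the largest |ΔΔCt| = 4.99.

31.779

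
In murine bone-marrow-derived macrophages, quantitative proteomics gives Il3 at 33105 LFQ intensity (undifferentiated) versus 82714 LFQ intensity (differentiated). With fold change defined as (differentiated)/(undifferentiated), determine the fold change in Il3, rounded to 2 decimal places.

2.50

Fold change = 82714 / 33105 = 2.499
Il3 is upregulated.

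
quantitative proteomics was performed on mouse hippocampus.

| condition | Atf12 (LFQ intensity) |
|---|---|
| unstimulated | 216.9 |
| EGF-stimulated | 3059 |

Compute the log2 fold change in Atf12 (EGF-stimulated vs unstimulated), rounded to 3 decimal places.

Fold change = 3059 / 216.9 = 14.1033
log2(14.1033) = 3.8180

3.818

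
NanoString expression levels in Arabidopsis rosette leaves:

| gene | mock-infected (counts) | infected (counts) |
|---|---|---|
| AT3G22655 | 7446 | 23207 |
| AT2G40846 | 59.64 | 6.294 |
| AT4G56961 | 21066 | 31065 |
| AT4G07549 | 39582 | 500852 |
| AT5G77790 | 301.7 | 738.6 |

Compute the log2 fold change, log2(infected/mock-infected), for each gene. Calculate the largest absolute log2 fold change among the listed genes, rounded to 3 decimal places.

log2(23207/7446) = 1.640  (AT3G22655)
log2(6.294/59.64) = -3.244  (AT2G40846)
log2(31065/21066) = 0.560  (AT4G56961)
log2(500852/39582) = 3.661  (AT4G07549)
log2(738.6/301.7) = 1.292  (AT5G77790)
The largest magnitude belongs to AT4G07549.

3.661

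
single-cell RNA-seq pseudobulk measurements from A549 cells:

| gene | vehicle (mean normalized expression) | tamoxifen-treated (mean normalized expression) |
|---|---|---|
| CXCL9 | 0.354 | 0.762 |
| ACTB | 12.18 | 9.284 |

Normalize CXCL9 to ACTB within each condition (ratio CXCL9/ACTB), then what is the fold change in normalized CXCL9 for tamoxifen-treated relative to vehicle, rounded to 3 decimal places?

CXCL9/ACTB (vehicle) = 0.354 / 12.18 = 0.029064
CXCL9/ACTB (tamoxifen-treated) = 0.762 / 9.284 = 0.082077
Fold change = 0.082077 / 0.029064 = 2.8240

2.824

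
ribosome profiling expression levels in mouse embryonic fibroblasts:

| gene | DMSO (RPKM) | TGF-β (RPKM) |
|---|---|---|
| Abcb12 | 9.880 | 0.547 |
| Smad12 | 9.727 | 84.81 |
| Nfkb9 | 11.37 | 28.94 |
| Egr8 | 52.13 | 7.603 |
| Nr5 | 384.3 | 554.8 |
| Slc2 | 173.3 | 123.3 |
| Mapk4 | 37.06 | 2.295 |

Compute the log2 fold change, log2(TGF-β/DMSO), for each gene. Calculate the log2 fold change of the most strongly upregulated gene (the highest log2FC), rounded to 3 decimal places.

3.124

log2(0.547/9.880) = -4.175  (Abcb12)
log2(84.81/9.727) = 3.124  (Smad12)
log2(28.94/11.37) = 1.348  (Nfkb9)
log2(7.603/52.13) = -2.777  (Egr8)
log2(554.8/384.3) = 0.530  (Nr5)
log2(123.3/173.3) = -0.491  (Slc2)
log2(2.295/37.06) = -4.013  (Mapk4)
Smad12 is most strongly upregulated.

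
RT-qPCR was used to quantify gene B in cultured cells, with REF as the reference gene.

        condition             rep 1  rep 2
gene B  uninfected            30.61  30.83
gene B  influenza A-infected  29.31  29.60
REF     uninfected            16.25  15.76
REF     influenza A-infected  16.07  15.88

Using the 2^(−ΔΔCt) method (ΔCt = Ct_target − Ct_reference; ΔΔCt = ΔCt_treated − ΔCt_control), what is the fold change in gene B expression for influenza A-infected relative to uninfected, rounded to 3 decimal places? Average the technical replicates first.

Mean Ct: gene B uninfected 30.720; gene B influenza A-infected 29.455; REF uninfected 16.005; REF influenza A-infected 15.975
ΔCt(uninfected) = 30.720 − 16.005 = 14.715
ΔCt(influenza A-infected) = 29.455 − 15.975 = 13.480
ΔΔCt = 13.480 − 14.715 = -1.235
Fold change = 2^(−(-1.235)) = 2^1.235 = 2.3538

2.354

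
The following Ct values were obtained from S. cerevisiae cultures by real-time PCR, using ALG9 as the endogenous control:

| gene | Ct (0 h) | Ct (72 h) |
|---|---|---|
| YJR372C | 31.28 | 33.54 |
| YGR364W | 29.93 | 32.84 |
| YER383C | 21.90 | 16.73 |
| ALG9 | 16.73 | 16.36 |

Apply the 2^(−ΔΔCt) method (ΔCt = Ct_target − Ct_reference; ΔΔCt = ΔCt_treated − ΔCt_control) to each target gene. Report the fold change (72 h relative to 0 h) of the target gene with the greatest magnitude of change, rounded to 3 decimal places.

YJR372C: ΔΔCt = (33.54−16.36) − (31.28−16.73) = 17.18 − 14.55 = 2.63; fold change = 2^-2.63 = 0.162
YGR364W: ΔΔCt = (32.84−16.36) − (29.93−16.73) = 16.48 − 13.20 = 3.28; fold change = 2^-3.28 = 0.103
YER383C: ΔΔCt = (16.73−16.36) − (21.90−16.73) = 0.37 − 5.17 = -4.80; fold change = 2^4.80 = 27.858
YER383C has the largest |ΔΔCt| = 4.80.

27.858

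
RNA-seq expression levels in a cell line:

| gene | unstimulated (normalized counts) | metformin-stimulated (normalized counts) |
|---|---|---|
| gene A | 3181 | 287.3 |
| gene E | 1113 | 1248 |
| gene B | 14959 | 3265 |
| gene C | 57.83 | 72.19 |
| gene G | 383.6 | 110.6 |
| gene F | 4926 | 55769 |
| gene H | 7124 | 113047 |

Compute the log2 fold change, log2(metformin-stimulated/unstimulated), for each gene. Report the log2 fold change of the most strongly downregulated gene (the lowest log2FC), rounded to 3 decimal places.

-3.469

log2(287.3/3181) = -3.469  (gene A)
log2(1248/1113) = 0.165  (gene E)
log2(3265/14959) = -2.196  (gene B)
log2(72.19/57.83) = 0.320  (gene C)
log2(110.6/383.6) = -1.794  (gene G)
log2(55769/4926) = 3.501  (gene F)
log2(113047/7124) = 3.988  (gene H)
gene A is most strongly downregulated.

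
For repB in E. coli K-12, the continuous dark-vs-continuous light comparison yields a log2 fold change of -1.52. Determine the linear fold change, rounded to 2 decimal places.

Fold change = 2^(-1.52) = 0.349

0.35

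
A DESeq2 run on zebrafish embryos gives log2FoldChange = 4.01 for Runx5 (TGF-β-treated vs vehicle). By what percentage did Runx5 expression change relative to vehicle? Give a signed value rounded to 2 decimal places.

1511.13%

Fold change = 2^(4.01) = 16.1113
Percent change = (FC − 1) × 100% = (16.1113 − 1) × 100 = 1511.13%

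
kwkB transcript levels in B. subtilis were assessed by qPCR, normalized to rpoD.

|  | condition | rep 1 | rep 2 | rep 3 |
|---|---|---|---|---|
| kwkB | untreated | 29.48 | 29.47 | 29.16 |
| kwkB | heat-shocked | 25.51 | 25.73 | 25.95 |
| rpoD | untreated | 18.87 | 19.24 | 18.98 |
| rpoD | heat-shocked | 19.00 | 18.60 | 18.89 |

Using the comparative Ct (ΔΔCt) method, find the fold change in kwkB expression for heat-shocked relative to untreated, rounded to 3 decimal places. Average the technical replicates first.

10.853

Mean Ct: kwkB untreated 29.370; kwkB heat-shocked 25.730; rpoD untreated 19.030; rpoD heat-shocked 18.830
ΔCt(untreated) = 29.370 − 19.030 = 10.340
ΔCt(heat-shocked) = 25.730 − 18.830 = 6.900
ΔΔCt = 6.900 − 10.340 = -3.440
Fold change = 2^(−(-3.440)) = 2^3.440 = 10.8528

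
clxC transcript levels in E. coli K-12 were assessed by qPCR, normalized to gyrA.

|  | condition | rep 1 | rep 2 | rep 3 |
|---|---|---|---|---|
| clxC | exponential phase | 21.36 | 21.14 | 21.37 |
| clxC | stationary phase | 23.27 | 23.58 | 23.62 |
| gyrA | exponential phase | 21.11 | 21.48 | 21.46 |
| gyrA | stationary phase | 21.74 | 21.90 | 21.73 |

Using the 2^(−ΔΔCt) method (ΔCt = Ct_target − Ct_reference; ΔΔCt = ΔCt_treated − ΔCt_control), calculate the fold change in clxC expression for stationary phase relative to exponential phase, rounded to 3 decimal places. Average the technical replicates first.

0.295

Mean Ct: clxC exponential phase 21.290; clxC stationary phase 23.490; gyrA exponential phase 21.350; gyrA stationary phase 21.790
ΔCt(exponential phase) = 21.290 − 21.350 = -0.060
ΔCt(stationary phase) = 23.490 − 21.790 = 1.700
ΔΔCt = 1.700 − (-0.060) = 1.760
Fold change = 2^(−1.760) = 0.2952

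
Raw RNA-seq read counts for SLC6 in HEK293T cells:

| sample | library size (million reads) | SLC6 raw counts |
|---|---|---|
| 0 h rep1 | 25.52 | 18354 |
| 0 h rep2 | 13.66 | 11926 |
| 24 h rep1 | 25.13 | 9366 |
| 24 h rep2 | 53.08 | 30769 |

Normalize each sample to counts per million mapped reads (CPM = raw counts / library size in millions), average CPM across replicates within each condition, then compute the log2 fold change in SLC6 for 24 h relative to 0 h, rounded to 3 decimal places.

CPM(0 h rep1) = 18354 / 25.52 = 719.2006
CPM(0 h rep2) = 11926 / 13.66 = 873.0600
CPM(24 h rep1) = 9366 / 25.13 = 372.7019
CPM(24 h rep2) = 30769 / 53.08 = 579.6722
mean CPM(0 h) = 796.1303; mean CPM(24 h) = 476.1871
Fold change = 476.1871 / 796.1303 = 0.59813
log2(0.59813) = -0.7415

-0.741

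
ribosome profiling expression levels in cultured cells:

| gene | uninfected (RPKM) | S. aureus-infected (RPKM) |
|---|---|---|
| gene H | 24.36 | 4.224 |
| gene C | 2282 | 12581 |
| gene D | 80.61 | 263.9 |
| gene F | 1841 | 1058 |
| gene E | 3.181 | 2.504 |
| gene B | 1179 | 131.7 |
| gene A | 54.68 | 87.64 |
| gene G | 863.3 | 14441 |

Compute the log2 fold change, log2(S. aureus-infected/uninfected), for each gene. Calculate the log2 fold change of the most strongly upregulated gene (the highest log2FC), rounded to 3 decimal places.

log2(4.224/24.36) = -2.528  (gene H)
log2(12581/2282) = 2.463  (gene C)
log2(263.9/80.61) = 1.711  (gene D)
log2(1058/1841) = -0.799  (gene F)
log2(2.504/3.181) = -0.345  (gene E)
log2(131.7/1179) = -3.162  (gene B)
log2(87.64/54.68) = 0.681  (gene A)
log2(14441/863.3) = 4.064  (gene G)
gene G is most strongly upregulated.

4.064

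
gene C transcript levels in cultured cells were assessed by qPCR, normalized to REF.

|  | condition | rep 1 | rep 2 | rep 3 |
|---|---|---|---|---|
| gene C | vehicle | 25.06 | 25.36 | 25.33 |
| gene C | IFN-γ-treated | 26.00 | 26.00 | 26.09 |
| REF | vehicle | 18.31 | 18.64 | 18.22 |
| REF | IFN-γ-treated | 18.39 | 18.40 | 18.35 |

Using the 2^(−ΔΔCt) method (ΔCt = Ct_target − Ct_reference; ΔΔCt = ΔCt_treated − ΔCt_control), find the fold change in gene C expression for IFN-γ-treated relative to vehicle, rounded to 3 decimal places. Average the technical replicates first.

0.578

Mean Ct: gene C vehicle 25.250; gene C IFN-γ-treated 26.030; REF vehicle 18.390; REF IFN-γ-treated 18.380
ΔCt(vehicle) = 25.250 − 18.390 = 6.860
ΔCt(IFN-γ-treated) = 26.030 − 18.380 = 7.650
ΔΔCt = 7.650 − 6.860 = 0.790
Fold change = 2^(−0.790) = 0.5783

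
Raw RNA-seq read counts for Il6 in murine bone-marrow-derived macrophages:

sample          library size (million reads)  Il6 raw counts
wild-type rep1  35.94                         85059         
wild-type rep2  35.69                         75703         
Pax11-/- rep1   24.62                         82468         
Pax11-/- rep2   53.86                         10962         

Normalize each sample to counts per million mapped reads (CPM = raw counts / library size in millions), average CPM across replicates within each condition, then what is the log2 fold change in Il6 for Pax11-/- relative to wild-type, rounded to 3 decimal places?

-0.337

CPM(wild-type rep1) = 85059 / 35.94 = 2366.6945
CPM(wild-type rep2) = 75703 / 35.69 = 2121.1264
CPM(Pax11-/- rep1) = 82468 / 24.62 = 3349.6344
CPM(Pax11-/- rep2) = 10962 / 53.86 = 203.5277
mean CPM(wild-type) = 2243.9104; mean CPM(Pax11-/-) = 1776.5811
Fold change = 1776.5811 / 2243.9104 = 0.79173
log2(0.79173) = -0.3369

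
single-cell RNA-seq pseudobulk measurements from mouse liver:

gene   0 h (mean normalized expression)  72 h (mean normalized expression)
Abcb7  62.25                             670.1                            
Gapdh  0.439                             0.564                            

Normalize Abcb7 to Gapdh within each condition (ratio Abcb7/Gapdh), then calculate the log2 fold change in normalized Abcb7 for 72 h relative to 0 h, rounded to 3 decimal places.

3.067

Abcb7/Gapdh (0 h) = 62.25 / 0.439 = 141.8
Abcb7/Gapdh (72 h) = 670.1 / 0.564 = 1188.1
Fold change = 1188.1 / 141.8 = 8.3789
log2(8.3789) = 3.0668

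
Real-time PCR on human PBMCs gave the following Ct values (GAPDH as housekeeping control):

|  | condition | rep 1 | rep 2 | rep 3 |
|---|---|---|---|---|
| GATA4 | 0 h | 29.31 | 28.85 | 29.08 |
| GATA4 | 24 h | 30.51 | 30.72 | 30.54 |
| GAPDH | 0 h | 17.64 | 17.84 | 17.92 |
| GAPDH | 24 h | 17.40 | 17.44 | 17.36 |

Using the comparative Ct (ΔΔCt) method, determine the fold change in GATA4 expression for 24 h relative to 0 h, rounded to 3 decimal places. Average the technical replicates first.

0.266

Mean Ct: GATA4 0 h 29.080; GATA4 24 h 30.590; GAPDH 0 h 17.800; GAPDH 24 h 17.400
ΔCt(0 h) = 29.080 − 17.800 = 11.280
ΔCt(24 h) = 30.590 − 17.400 = 13.190
ΔΔCt = 13.190 − 11.280 = 1.910
Fold change = 2^(−1.910) = 0.2661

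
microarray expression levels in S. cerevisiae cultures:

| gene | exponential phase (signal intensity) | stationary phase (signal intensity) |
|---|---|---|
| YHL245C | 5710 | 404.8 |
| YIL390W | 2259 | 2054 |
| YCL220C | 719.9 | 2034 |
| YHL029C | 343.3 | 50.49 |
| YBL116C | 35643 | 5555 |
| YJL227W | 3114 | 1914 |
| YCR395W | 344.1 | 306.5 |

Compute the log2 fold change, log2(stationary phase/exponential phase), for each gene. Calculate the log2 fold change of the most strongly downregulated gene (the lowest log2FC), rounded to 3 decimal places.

-3.818

log2(404.8/5710) = -3.818  (YHL245C)
log2(2054/2259) = -0.137  (YIL390W)
log2(2034/719.9) = 1.498  (YCL220C)
log2(50.49/343.3) = -2.765  (YHL029C)
log2(5555/35643) = -2.682  (YBL116C)
log2(1914/3114) = -0.702  (YJL227W)
log2(306.5/344.1) = -0.167  (YCR395W)
YHL245C is most strongly downregulated.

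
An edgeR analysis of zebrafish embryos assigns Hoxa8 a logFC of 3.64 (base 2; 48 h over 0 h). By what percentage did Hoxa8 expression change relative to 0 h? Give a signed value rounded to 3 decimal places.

Fold change = 2^(3.64) = 12.4666
Percent change = (FC − 1) × 100% = (12.4666 − 1) × 100 = 1146.663%

1146.663%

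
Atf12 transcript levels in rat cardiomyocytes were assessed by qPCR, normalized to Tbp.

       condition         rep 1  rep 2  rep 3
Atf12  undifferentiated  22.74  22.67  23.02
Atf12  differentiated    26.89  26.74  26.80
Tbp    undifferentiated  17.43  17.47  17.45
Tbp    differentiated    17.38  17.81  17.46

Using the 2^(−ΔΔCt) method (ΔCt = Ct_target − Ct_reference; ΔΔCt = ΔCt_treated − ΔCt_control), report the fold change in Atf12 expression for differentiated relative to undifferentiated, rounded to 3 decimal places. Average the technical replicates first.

0.067

Mean Ct: Atf12 undifferentiated 22.810; Atf12 differentiated 26.810; Tbp undifferentiated 17.450; Tbp differentiated 17.550
ΔCt(undifferentiated) = 22.810 − 17.450 = 5.360
ΔCt(differentiated) = 26.810 − 17.550 = 9.260
ΔΔCt = 9.260 − 5.360 = 3.900
Fold change = 2^(−3.900) = 0.0670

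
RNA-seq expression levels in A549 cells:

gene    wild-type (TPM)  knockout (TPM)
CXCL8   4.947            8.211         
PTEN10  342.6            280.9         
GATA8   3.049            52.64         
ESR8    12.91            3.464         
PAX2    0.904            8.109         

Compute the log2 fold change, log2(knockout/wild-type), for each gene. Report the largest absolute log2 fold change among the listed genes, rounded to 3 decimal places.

4.110

log2(8.211/4.947) = 0.731  (CXCL8)
log2(280.9/342.6) = -0.286  (PTEN10)
log2(52.64/3.049) = 4.110  (GATA8)
log2(3.464/12.91) = -1.898  (ESR8)
log2(8.109/0.904) = 3.165  (PAX2)
The largest magnitude belongs to GATA8.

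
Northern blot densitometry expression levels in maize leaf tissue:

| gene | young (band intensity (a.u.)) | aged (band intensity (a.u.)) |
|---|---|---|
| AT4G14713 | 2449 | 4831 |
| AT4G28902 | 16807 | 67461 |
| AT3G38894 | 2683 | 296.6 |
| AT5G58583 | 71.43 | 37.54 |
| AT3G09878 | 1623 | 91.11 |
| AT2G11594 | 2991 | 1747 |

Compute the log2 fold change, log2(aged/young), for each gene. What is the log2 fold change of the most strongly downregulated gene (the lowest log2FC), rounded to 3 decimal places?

log2(4831/2449) = 0.980  (AT4G14713)
log2(67461/16807) = 2.005  (AT4G28902)
log2(296.6/2683) = -3.177  (AT3G38894)
log2(37.54/71.43) = -0.928  (AT5G58583)
log2(91.11/1623) = -4.155  (AT3G09878)
log2(1747/2991) = -0.776  (AT2G11594)
AT3G09878 is most strongly downregulated.

-4.155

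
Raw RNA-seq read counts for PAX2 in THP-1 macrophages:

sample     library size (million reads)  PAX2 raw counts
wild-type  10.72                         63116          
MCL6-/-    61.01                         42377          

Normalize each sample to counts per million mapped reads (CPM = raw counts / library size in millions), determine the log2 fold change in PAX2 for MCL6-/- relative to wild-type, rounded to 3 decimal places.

CPM(wild-type) = 63116 / 10.72 = 5887.6866
CPM(MCL6-/-) = 42377 / 61.01 = 694.5911
Fold change = 694.5911 / 5887.6866 = 0.11797
log2(0.11797) = -3.0835

-3.083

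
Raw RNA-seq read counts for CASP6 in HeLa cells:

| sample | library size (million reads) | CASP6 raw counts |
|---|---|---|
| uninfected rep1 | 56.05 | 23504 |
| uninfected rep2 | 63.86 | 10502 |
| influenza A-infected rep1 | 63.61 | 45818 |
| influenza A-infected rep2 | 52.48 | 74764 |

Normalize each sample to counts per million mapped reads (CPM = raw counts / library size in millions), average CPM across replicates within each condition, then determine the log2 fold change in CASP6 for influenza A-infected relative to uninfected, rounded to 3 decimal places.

CPM(uninfected rep1) = 23504 / 56.05 = 419.3399
CPM(uninfected rep2) = 10502 / 63.86 = 164.4535
CPM(influenza A-infected rep1) = 45818 / 63.61 = 720.2956
CPM(influenza A-infected rep2) = 74764 / 52.48 = 1424.6189
mean CPM(uninfected) = 291.8967; mean CPM(influenza A-infected) = 1072.4572
Fold change = 1072.4572 / 291.8967 = 3.67410
log2(3.67410) = 1.8774

1.877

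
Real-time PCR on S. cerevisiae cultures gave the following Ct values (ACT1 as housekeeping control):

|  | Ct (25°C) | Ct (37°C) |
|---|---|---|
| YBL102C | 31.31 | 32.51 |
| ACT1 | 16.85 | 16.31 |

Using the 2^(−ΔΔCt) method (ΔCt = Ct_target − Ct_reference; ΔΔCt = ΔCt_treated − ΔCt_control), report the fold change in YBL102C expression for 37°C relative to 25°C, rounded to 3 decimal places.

0.299

ΔCt(25°C) = 31.310 − 16.850 = 14.460
ΔCt(37°C) = 32.510 − 16.310 = 16.200
ΔΔCt = 16.200 − 14.460 = 1.740
Fold change = 2^(−1.740) = 0.2994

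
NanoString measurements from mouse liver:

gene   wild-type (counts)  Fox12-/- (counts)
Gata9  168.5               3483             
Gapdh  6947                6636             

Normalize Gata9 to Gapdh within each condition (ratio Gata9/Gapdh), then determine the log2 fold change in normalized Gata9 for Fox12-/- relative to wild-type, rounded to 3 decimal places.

4.436

Gata9/Gapdh (wild-type) = 168.5 / 6947 = 0.024255
Gata9/Gapdh (Fox12-/-) = 3483 / 6636 = 0.52486
Fold change = 0.52486 / 0.024255 = 21.6394
log2(21.6394) = 4.4356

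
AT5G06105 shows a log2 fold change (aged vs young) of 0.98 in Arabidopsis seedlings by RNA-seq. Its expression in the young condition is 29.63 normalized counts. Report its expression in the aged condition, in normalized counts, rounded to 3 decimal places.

Fold change = 2^(0.98) = 1.9725
aged expression = 29.63 × 1.9725 = 58.444

58.444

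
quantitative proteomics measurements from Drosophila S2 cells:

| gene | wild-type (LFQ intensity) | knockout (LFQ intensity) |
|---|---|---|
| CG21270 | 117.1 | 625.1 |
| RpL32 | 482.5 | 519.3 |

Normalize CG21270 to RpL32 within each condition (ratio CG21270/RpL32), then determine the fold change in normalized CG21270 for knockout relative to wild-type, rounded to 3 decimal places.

4.960

CG21270/RpL32 (wild-type) = 117.1 / 482.5 = 0.24269
CG21270/RpL32 (knockout) = 625.1 / 519.3 = 1.2037
Fold change = 1.2037 / 0.24269 = 4.9599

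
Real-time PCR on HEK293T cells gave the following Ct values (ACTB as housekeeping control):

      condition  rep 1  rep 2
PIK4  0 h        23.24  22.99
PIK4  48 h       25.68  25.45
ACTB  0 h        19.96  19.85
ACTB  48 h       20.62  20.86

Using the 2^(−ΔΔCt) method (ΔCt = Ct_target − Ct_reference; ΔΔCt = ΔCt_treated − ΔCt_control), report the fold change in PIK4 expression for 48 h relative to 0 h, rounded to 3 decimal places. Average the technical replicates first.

0.326

Mean Ct: PIK4 0 h 23.115; PIK4 48 h 25.565; ACTB 0 h 19.905; ACTB 48 h 20.740
ΔCt(0 h) = 23.115 − 19.905 = 3.210
ΔCt(48 h) = 25.565 − 20.740 = 4.825
ΔΔCt = 4.825 − 3.210 = 1.615
Fold change = 2^(−1.615) = 0.3265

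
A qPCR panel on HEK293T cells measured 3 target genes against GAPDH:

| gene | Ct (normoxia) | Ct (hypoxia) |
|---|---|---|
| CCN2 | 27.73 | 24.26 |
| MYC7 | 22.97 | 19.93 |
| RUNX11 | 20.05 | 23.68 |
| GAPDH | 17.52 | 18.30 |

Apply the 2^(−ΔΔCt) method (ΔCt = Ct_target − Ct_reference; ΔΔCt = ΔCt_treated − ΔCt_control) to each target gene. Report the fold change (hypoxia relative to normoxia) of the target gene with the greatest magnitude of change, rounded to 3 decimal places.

19.027

CCN2: ΔΔCt = (24.26−18.30) − (27.73−17.52) = 5.96 − 10.21 = -4.25; fold change = 2^4.25 = 19.027
MYC7: ΔΔCt = (19.93−18.30) − (22.97−17.52) = 1.63 − 5.45 = -3.82; fold change = 2^3.82 = 14.123
RUNX11: ΔΔCt = (23.68−18.30) − (20.05−17.52) = 5.38 − 2.53 = 2.85; fold change = 2^-2.85 = 0.139
CCN2 has the largest |ΔΔCt| = 4.25.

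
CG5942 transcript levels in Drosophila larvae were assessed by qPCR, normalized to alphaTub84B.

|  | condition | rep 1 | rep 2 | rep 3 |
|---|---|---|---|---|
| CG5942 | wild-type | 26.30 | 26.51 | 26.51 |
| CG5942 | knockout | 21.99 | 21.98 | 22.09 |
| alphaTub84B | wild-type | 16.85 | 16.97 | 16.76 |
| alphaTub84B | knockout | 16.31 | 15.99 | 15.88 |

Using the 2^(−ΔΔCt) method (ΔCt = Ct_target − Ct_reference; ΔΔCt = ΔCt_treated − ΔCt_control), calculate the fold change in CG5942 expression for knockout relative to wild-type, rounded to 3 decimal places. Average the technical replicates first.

Mean Ct: CG5942 wild-type 26.440; CG5942 knockout 22.020; alphaTub84B wild-type 16.860; alphaTub84B knockout 16.060
ΔCt(wild-type) = 26.440 − 16.860 = 9.580
ΔCt(knockout) = 22.020 − 16.060 = 5.960
ΔΔCt = 5.960 − 9.580 = -3.620
Fold change = 2^(−(-3.620)) = 2^3.620 = 12.2950

12.295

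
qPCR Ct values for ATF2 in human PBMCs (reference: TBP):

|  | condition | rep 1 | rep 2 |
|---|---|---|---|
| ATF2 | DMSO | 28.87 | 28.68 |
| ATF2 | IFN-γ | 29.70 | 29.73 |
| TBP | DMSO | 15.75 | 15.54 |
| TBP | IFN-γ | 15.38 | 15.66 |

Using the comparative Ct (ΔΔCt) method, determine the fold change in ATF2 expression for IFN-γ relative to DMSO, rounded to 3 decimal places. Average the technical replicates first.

Mean Ct: ATF2 DMSO 28.775; ATF2 IFN-γ 29.715; TBP DMSO 15.645; TBP IFN-γ 15.520
ΔCt(DMSO) = 28.775 − 15.645 = 13.130
ΔCt(IFN-γ) = 29.715 − 15.520 = 14.195
ΔΔCt = 14.195 − 13.130 = 1.065
Fold change = 2^(−1.065) = 0.4780

0.478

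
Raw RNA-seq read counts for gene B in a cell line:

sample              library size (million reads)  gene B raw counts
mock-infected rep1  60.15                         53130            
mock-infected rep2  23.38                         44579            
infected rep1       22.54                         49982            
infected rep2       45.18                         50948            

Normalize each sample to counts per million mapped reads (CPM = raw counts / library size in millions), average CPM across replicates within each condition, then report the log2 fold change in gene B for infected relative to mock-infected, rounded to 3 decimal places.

0.262

CPM(mock-infected rep1) = 53130 / 60.15 = 883.2918
CPM(mock-infected rep2) = 44579 / 23.38 = 1906.7151
CPM(infected rep1) = 49982 / 22.54 = 2217.4800
CPM(infected rep2) = 50948 / 45.18 = 1127.6671
mean CPM(mock-infected) = 1395.0035; mean CPM(infected) = 1672.5736
Fold change = 1672.5736 / 1395.0035 = 1.19897
log2(1.19897) = 0.2618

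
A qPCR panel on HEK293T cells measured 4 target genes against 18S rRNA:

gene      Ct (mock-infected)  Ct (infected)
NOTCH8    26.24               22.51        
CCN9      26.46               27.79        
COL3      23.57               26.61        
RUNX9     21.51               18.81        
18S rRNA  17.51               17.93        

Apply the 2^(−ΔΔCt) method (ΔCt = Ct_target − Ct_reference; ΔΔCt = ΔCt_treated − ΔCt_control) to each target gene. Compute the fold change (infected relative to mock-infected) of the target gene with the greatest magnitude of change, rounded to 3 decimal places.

17.753

NOTCH8: ΔΔCt = (22.51−17.93) − (26.24−17.51) = 4.58 − 8.73 = -4.15; fold change = 2^4.15 = 17.753
CCN9: ΔΔCt = (27.79−17.93) − (26.46−17.51) = 9.86 − 8.95 = 0.91; fold change = 2^-0.91 = 0.532
COL3: ΔΔCt = (26.61−17.93) − (23.57−17.51) = 8.68 − 6.06 = 2.62; fold change = 2^-2.62 = 0.163
RUNX9: ΔΔCt = (18.81−17.93) − (21.51−17.51) = 0.88 − 4.00 = -3.12; fold change = 2^3.12 = 8.694
NOTCH8 has the largest |ΔΔCt| = 4.15.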